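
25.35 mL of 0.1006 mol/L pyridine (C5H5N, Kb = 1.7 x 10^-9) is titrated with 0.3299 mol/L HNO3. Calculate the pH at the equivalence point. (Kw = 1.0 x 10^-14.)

n(C5H5N) = 0.1006 x 0.02535 = 0.002550 mol; V(HNO3) at equivalence = 0.002550/0.3299 = 0.007730 L.
At equivalence the base is fully converted to C5H5NH+; total volume = 0.03308 L, so [C5H5NH+] = 0.002550/0.03308 = 0.07709 M.
Ka(C5H5NH+) = Kw/Kb = 1.0e-14 / 1.7 x 10^-9 = 5.88e-6.
[H^+] = sqrt(Ka x [C5H5NH+]) = sqrt(5.88e-6 x 0.07709) = 0.000673 M.
pH = -log(0.000673) = 3.17.

3.17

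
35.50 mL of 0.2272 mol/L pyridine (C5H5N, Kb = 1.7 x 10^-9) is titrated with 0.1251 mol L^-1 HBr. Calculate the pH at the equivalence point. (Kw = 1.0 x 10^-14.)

3.16

n(C5H5N) = 0.2272 x 0.03550 = 0.008066 mol; V(HBr) at equivalence = 0.008066/0.1251 = 0.06447 L.
At equivalence the base is fully converted to C5H5NH+; total volume = 0.09997 L, so [C5H5NH+] = 0.008066/0.09997 = 0.08068 M.
Ka(C5H5NH+) = Kw/Kb = 1.0e-14 / 1.7 x 10^-9 = 5.88e-6.
[H^+] = sqrt(Ka x [C5H5NH+]) = sqrt(5.88e-6 x 0.08068) = 0.000689 M.
pH = -log(0.000689) = 3.16.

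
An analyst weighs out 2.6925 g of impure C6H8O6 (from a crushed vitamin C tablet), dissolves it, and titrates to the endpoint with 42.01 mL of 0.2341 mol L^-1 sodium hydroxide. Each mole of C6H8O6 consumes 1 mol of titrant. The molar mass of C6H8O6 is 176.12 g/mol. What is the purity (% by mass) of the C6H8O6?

64.3%

n(NaOH) = 0.2341 x 0.04201 = 0.009835 mol.
n(C6H8O6) = 0.009835 / 1 = 0.009835 mol.
mass of C6H8O6 = 0.009835 x 176.12 = 1.732 g.
% purity = 1.732 / 2.6925 x 100 = 64.3%.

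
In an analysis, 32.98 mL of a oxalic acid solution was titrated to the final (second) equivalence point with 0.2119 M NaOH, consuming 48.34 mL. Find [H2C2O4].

0.155 M

n(NaOH) = 0.2119 x 0.04834 = 0.01024 mol.
At the final (second) equivalence point, 2 mol OH^- react per mol H2C2O4, so n(H2C2O4) = 0.01024 / 2 = 0.005122 mol.
[H2C2O4] = 0.005122 / 0.03298 L = 0.155 M.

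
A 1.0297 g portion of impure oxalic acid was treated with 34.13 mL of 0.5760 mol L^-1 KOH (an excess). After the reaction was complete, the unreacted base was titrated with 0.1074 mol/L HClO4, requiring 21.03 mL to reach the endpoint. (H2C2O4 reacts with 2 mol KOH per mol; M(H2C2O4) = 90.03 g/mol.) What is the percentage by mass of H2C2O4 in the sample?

Total n(KOH) added = 0.5760 x 0.03413 = 0.01966 mol.
n(HClO4) used = 0.1074 x 0.02103 = 0.002259 mol, which equals the excess n(KOH).
So n(KOH) consumed by the sample = 0.01966 - 0.002259 = 0.01740 mol.
n(H2C2O4) = 0.01740 / 2 = 0.008700 mol.
mass H2C2O4 = 0.008700 x 90.03 = 0.7833 g, so %H2C2O4 = 0.7833/1.0297 x 100 = 76.1%.

76.1%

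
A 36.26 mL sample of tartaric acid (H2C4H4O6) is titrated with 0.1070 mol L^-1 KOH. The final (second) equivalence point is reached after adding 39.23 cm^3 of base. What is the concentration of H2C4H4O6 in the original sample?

n(KOH) = 0.1070 x 0.03923 = 0.004198 mol.
At the final (second) equivalence point, 2 mol OH^- react per mol H2C4H4O6, so n(H2C4H4O6) = 0.004198 / 2 = 0.002099 mol.
[H2C4H4O6] = 0.002099 / 0.03626 L = 0.0579 M.

0.0579 M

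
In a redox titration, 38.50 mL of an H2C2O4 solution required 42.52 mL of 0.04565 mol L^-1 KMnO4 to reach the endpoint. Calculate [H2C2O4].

0.126 M

n(KMnO4) = 0.04565 x 0.04252 = 0.001941 mol.
From the balanced equation, 2 mol KMnO4 reacts with 5 mol H2C2O4, so n(H2C2O4) = 0.001941 x 5/2 = 0.004853 mol.
[H2C2O4] = 0.004853 / 0.03850 L = 0.126 M.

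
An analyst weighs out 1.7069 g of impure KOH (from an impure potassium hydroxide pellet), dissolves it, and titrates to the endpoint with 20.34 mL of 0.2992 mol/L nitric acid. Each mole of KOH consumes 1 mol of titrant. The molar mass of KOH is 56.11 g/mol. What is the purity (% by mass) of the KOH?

20.0%

n(HNO3) = 0.2992 x 0.02034 = 0.006086 mol.
n(KOH) = 0.006086 / 1 = 0.006086 mol.
mass of KOH = 0.006086 x 56.11 = 0.3415 g.
% purity = 0.3415 / 1.7069 x 100 = 20.0%.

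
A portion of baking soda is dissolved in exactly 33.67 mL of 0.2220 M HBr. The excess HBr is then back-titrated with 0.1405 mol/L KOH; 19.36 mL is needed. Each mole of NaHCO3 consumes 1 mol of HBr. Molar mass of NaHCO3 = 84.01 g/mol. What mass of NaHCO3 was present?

Total n(HBr) added = 0.2220 x 0.03367 = 0.007475 mol.
n(KOH) used = 0.1405 x 0.01936 = 0.002720 mol, which equals the excess n(HBr).
So n(HBr) consumed by the sample = 0.007475 - 0.002720 = 0.004755 mol.
n(NaHCO3) = 0.004755 / 1 = 0.004755 mol.
mass = 0.004755 mol x 84.01 g/mol = 0.399 g.

0.399 g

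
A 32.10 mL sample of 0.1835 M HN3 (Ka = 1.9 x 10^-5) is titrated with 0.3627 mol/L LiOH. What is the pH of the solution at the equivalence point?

n(HN3) = 0.1835 x 0.03210 = 0.005890 mol; V(LiOH) at equivalence = 0.005890/0.3627 = 0.01624 L.
At equivalence all the acid is converted to N3-; total volume = 0.03210 + 0.01624 = 0.04834 L, so [N3-] = 0.005890/0.04834 = 0.1219 M.
Kb = Kw/Ka = 1.0e-14 / 1.9 x 10^-5 = 5.26e-10.
[OH^-] = sqrt(Kb x [N3-]) = sqrt(5.26e-10 x 0.1219) = 8.01e-6 M.
pOH = 5.10, so pH = 14.00 - 5.10 = 8.90.

8.90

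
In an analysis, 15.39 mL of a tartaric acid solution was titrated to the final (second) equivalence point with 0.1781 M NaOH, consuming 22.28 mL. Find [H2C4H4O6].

n(NaOH) = 0.1781 x 0.02228 = 0.003968 mol.
At the final (second) equivalence point, 2 mol OH^- react per mol H2C4H4O6, so n(H2C4H4O6) = 0.003968 / 2 = 0.001984 mol.
[H2C4H4O6] = 0.001984 / 0.01539 L = 0.129 M.

0.129 M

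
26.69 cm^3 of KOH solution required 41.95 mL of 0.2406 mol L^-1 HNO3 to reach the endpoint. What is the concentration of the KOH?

0.378 M

n(HNO3) delivered = 0.2406 x 0.04195 = 0.01009 mol.
For a 1:1 reaction, n(KOH) = 0.01009 mol.
[KOH] = 0.01009 mol / 0.02669 L = 0.378 M.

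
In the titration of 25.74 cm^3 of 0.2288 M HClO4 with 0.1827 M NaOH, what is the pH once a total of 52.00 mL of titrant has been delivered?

12.67

n(acid) = 0.2288 x 0.02574 = 0.005889 mol; n(NaOH) added = 0.1827 x 0.05200 = 0.009500 mol.
Base is in excess by 0.009500 - 0.005889 = 0.003611 mol in a total volume of 0.07774 L.
[OH^-] = 0.003611/0.07774 = 0.04645 M, so pOH = 1.33 and pH = 14.00 - 1.33 = 12.67.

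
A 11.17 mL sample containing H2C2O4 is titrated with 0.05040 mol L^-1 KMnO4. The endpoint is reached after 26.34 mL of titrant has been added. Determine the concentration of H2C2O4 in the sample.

n(KMnO4) = 0.05040 x 0.02634 = 0.001328 mol.
From the balanced equation, 2 mol KMnO4 reacts with 5 mol H2C2O4, so n(H2C2O4) = 0.001328 x 5/2 = 0.003319 mol.
[H2C2O4] = 0.003319 / 0.01117 L = 0.297 M.

0.297 M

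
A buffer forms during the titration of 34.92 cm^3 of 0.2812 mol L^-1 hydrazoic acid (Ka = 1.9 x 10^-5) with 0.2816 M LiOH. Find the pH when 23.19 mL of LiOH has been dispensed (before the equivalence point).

Initial n(HN3) = 0.2812 x 0.03492 = 0.009820 mol.
n(LiOH) added = 0.2816 x 0.02319 = 0.006530 mol, converting that many moles of HN3 to N3-.
Remaining n(HN3) = 0.003289 mol; n(N3-) = 0.006530 mol.
By Henderson-Hasselbalch, pH = pKa + log([A^-]/[HA]) = 4.72 + log(0.006530/0.003289) = 4.72 + (+0.30) = 5.02.

5.02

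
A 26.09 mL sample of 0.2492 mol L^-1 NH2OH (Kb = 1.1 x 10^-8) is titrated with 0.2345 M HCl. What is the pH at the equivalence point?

3.48

n(NH2OH) = 0.2492 x 0.02609 = 0.006502 mol; V(HCl) at equivalence = 0.006502/0.2345 = 0.02773 L.
At equivalence the base is fully converted to NH3OH+; total volume = 0.05382 L, so [NH3OH+] = 0.006502/0.05382 = 0.1208 M.
Ka(NH3OH+) = Kw/Kb = 1.0e-14 / 1.1 x 10^-8 = 9.09e-7.
[H^+] = sqrt(Ka x [NH3OH+]) = sqrt(9.09e-7 x 0.1208) = 0.000331 M.
pH = -log(0.000331) = 3.48.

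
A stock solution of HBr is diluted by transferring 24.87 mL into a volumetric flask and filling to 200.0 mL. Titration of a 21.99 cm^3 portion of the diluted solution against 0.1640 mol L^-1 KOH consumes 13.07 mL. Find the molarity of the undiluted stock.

n(KOH) = 0.1640 x 0.01307 = 0.002143 mol.
n(HBr) in the aliquot = 0.002143 mol.
[diluted HBr] = 0.002143 / 0.02199 = 0.09748 M.
Dilution factor = 200.0/24.87 = 8.042, so [stock] = 0.09748 x 8.042 = 0.784 M.

0.784 M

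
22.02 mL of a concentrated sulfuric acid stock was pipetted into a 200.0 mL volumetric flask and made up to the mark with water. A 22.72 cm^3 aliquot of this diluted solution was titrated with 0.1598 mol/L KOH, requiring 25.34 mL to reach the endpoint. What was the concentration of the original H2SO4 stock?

n(KOH) = 0.1598 x 0.02534 = 0.004049 mol.
n(H2SO4) in the aliquot = 0.004049 x 1/2 = 0.002025 mol.
[diluted H2SO4] = 0.002025 / 0.02272 = 0.08911 M.
Dilution factor = 200.0/22.02 = 9.083, so [stock] = 0.08911 x 9.083 = 0.809 M.

0.809 M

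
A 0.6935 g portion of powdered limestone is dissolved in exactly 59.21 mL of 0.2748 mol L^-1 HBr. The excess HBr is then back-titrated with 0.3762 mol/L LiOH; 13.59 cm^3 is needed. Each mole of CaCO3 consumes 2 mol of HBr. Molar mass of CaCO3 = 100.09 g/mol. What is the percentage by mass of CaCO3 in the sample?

Total n(HBr) added = 0.2748 x 0.05921 = 0.01627 mol.
n(LiOH) used = 0.3762 x 0.01359 = 0.005113 mol, which equals the excess n(HBr).
So n(HBr) consumed by the sample = 0.01627 - 0.005113 = 0.01116 mol.
n(CaCO3) = 0.01116 / 2 = 0.005579 mol.
mass CaCO3 = 0.005579 x 100.09 = 0.5584 g, so %CaCO3 = 0.5584/0.6935 x 100 = 80.5%.

80.5%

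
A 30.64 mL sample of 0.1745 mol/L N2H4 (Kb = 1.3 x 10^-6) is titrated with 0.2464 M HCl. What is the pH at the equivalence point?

n(N2H4) = 0.1745 x 0.03064 = 0.005347 mol; V(HCl) at equivalence = 0.005347/0.2464 = 0.02170 L.
At equivalence the base is fully converted to N2H5+; total volume = 0.05234 L, so [N2H5+] = 0.005347/0.05234 = 0.1022 M.
Ka(N2H5+) = Kw/Kb = 1.0e-14 / 1.3 x 10^-6 = 7.69e-9.
[H^+] = sqrt(Ka x [N2H5+]) = sqrt(7.69e-9 x 0.1022) = 2.80e-5 M.
pH = -log(2.80e-5) = 4.55.

4.55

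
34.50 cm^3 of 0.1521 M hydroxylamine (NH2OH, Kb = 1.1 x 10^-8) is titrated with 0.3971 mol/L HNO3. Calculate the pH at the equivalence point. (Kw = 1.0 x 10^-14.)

3.50

n(NH2OH) = 0.1521 x 0.03450 = 0.005247 mol; V(HNO3) at equivalence = 0.005247/0.3971 = 0.01321 L.
At equivalence the base is fully converted to NH3OH+; total volume = 0.04771 L, so [NH3OH+] = 0.005247/0.04771 = 0.1100 M.
Ka(NH3OH+) = Kw/Kb = 1.0e-14 / 1.1 x 10^-8 = 9.09e-7.
[H^+] = sqrt(Ka x [NH3OH+]) = sqrt(9.09e-7 x 0.1100) = 0.000316 M.
pH = -log(0.000316) = 3.50.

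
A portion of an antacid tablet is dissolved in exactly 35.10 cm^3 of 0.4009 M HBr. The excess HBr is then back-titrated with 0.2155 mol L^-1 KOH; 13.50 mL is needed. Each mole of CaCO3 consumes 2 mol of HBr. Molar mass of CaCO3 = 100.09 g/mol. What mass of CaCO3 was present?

0.559 g

Total n(HBr) added = 0.4009 x 0.03510 = 0.01407 mol.
n(KOH) used = 0.2155 x 0.01350 = 0.002909 mol, which equals the excess n(HBr).
So n(HBr) consumed by the sample = 0.01407 - 0.002909 = 0.01116 mol.
n(CaCO3) = 0.01116 / 2 = 0.005581 mol.
mass = 0.005581 mol x 100.09 g/mol = 0.559 g.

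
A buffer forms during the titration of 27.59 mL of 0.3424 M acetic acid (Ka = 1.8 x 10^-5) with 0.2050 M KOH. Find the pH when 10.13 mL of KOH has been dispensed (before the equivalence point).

4.19

Initial n(CH3COOH) = 0.3424 x 0.02759 = 0.009447 mol.
n(KOH) added = 0.2050 x 0.01013 = 0.002077 mol, converting that many moles of CH3COOH to CH3COO-.
Remaining n(CH3COOH) = 0.007370 mol; n(CH3COO-) = 0.002077 mol.
By Henderson-Hasselbalch, pH = pKa + log([A^-]/[HA]) = 4.74 + log(0.002077/0.007370) = 4.74 + (-0.55) = 4.19.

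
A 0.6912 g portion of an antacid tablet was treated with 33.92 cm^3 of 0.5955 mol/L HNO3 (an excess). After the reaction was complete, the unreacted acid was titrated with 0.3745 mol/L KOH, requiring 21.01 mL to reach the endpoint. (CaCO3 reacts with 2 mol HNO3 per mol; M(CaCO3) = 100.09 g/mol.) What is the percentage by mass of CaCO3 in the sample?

89.3%

Total n(HNO3) added = 0.5955 x 0.03392 = 0.02020 mol.
n(KOH) used = 0.3745 x 0.02101 = 0.007868 mol, which equals the excess n(HNO3).
So n(HNO3) consumed by the sample = 0.02020 - 0.007868 = 0.01233 mol.
n(CaCO3) = 0.01233 / 2 = 0.006166 mol.
mass CaCO3 = 0.006166 x 100.09 = 0.6171 g, so %CaCO3 = 0.6171/0.6912 x 100 = 89.3%.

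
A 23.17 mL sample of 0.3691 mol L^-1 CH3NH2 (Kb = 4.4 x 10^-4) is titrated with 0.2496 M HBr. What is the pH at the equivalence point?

n(CH3NH2) = 0.3691 x 0.02317 = 0.008552 mol; V(HBr) at equivalence = 0.008552/0.2496 = 0.03426 L.
At equivalence the base is fully converted to CH3NH3+; total volume = 0.05743 L, so [CH3NH3+] = 0.008552/0.05743 = 0.1489 M.
Ka(CH3NH3+) = Kw/Kb = 1.0e-14 / 4.4 x 10^-4 = 2.27e-11.
[H^+] = sqrt(Ka x [CH3NH3+]) = sqrt(2.27e-11 x 0.1489) = 1.84e-6 M.
pH = -log(1.84e-6) = 5.74.

5.74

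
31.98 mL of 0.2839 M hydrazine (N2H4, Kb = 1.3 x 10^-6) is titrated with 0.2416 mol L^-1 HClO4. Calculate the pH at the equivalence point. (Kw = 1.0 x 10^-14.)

n(N2H4) = 0.2839 x 0.03198 = 0.009079 mol; V(HClO4) at equivalence = 0.009079/0.2416 = 0.03758 L.
At equivalence the base is fully converted to N2H5+; total volume = 0.06956 L, so [N2H5+] = 0.009079/0.06956 = 0.1305 M.
Ka(N2H5+) = Kw/Kb = 1.0e-14 / 1.3 x 10^-6 = 7.69e-9.
[H^+] = sqrt(Ka x [N2H5+]) = sqrt(7.69e-9 x 0.1305) = 3.17e-5 M.
pH = -log(3.17e-5) = 4.50.

4.50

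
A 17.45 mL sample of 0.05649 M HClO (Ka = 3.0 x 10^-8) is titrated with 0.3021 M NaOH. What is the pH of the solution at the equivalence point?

n(HClO) = 0.05649 x 0.01745 = 0.0009858 mol; V(NaOH) at equivalence = 0.0009858/0.3021 = 0.003263 L.
At equivalence all the acid is converted to ClO-; total volume = 0.01745 + 0.003263 = 0.02071 L, so [ClO-] = 0.0009858/0.02071 = 0.04759 M.
Kb = Kw/Ka = 1.0e-14 / 3.0 x 10^-8 = 3.33e-7.
[OH^-] = sqrt(Kb x [ClO-]) = sqrt(3.33e-7 x 0.04759) = 0.000126 M.
pOH = 3.90, so pH = 14.00 - 3.90 = 10.10.

10.10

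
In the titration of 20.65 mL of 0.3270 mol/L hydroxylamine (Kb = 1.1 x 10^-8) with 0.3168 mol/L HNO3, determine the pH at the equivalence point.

n(NH2OH) = 0.3270 x 0.02065 = 0.006753 mol; V(HNO3) at equivalence = 0.006753/0.3168 = 0.02131 L.
At equivalence the base is fully converted to NH3OH+; total volume = 0.04196 L, so [NH3OH+] = 0.006753/0.04196 = 0.1609 M.
Ka(NH3OH+) = Kw/Kb = 1.0e-14 / 1.1 x 10^-8 = 9.09e-7.
[H^+] = sqrt(Ka x [NH3OH+]) = sqrt(9.09e-7 x 0.1609) = 0.000382 M.
pH = -log(0.000382) = 3.42.

3.42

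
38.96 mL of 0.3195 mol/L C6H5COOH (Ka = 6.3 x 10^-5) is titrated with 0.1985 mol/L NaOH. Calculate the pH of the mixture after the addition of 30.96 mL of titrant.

Initial n(C6H5COOH) = 0.3195 x 0.03896 = 0.01245 mol.
n(NaOH) added = 0.1985 x 0.03096 = 0.006146 mol, converting that many moles of C6H5COOH to C6H5COO-.
Remaining n(C6H5COOH) = 0.006302 mol; n(C6H5COO-) = 0.006146 mol.
By Henderson-Hasselbalch, pH = pKa + log([A^-]/[HA]) = 4.20 + log(0.006146/0.006302) = 4.20 + (-0.01) = 4.19.

4.19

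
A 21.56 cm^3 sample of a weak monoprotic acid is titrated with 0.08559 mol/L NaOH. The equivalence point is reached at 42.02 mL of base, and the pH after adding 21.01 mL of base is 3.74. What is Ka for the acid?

21.01 mL is half of the equivalence volume, so this is the half-equivalence point where [HA] = [A^-].
At half-equivalence pH = pKa, so pKa = 3.74.
Ka = 10^(-3.74) = 1.8 x 10^-4.

1.8 x 10^-4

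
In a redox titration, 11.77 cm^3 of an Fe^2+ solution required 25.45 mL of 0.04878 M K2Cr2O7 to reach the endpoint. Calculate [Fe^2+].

0.633 M

n(K2Cr2O7) = 0.04878 x 0.02545 = 0.001241 mol.
From the balanced equation, 1 mol K2Cr2O7 reacts with 6 mol Fe^2+, so n(Fe^2+) = 0.001241 x 6/1 = 0.007449 mol.
[Fe^2+] = 0.007449 / 0.01177 L = 0.633 M.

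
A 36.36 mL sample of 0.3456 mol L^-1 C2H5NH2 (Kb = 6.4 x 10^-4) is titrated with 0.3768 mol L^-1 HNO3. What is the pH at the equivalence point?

5.78

n(C2H5NH2) = 0.3456 x 0.03636 = 0.01257 mol; V(HNO3) at equivalence = 0.01257/0.3768 = 0.03335 L.
At equivalence the base is fully converted to C2H5NH3+; total volume = 0.06971 L, so [C2H5NH3+] = 0.01257/0.06971 = 0.1803 M.
Ka(C2H5NH3+) = Kw/Kb = 1.0e-14 / 6.4 x 10^-4 = 1.56e-11.
[H^+] = sqrt(Ka x [C2H5NH3+]) = sqrt(1.56e-11 x 0.1803) = 1.68e-6 M.
pH = -log(1.68e-6) = 5.78.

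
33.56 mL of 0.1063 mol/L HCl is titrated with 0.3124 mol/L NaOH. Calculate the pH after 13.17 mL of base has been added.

12.07

n(acid) = 0.1063 x 0.03356 = 0.003567 mol; n(NaOH) added = 0.3124 x 0.01317 = 0.004114 mol.
Base is in excess by 0.004114 - 0.003567 = 0.0005469 mol in a total volume of 0.04673 L.
[OH^-] = 0.0005469/0.04673 = 0.01170 M, so pOH = 1.93 and pH = 14.00 - 1.93 = 12.07.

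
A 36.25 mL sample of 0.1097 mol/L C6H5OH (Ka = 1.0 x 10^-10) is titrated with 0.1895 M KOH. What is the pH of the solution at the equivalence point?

11.42

n(C6H5OH) = 0.1097 x 0.03625 = 0.003977 mol; V(KOH) at equivalence = 0.003977/0.1895 = 0.02098 L.
At equivalence all the acid is converted to C6H5O-; total volume = 0.03625 + 0.02098 = 0.05723 L, so [C6H5O-] = 0.003977/0.05723 = 0.06948 M.
Kb = Kw/Ka = 1.0e-14 / 1.0 x 10^-10 = 0.000100.
[OH^-] = sqrt(Kb x [C6H5O-]) = sqrt(0.000100 x 0.06948) = 0.00264 M.
pOH = 2.58, so pH = 14.00 - 2.58 = 11.42.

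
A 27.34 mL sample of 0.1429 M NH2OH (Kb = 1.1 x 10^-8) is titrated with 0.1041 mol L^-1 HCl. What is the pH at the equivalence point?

3.63

n(NH2OH) = 0.1429 x 0.02734 = 0.003907 mol; V(HCl) at equivalence = 0.003907/0.1041 = 0.03753 L.
At equivalence the base is fully converted to NH3OH+; total volume = 0.06487 L, so [NH3OH+] = 0.003907/0.06487 = 0.06023 M.
Ka(NH3OH+) = Kw/Kb = 1.0e-14 / 1.1 x 10^-8 = 9.09e-7.
[H^+] = sqrt(Ka x [NH3OH+]) = sqrt(9.09e-7 x 0.06023) = 0.000234 M.
pH = -log(0.000234) = 3.63.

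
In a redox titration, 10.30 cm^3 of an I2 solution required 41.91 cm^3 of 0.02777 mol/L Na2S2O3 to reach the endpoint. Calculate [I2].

0.0565 M

n(Na2S2O3) = 0.02777 x 0.04191 = 0.001164 mol.
From the balanced equation, 2 mol Na2S2O3 reacts with 1 mol I2, so n(I2) = 0.001164 x 1/2 = 0.0005819 mol.
[I2] = 0.0005819 / 0.01030 L = 0.0565 M.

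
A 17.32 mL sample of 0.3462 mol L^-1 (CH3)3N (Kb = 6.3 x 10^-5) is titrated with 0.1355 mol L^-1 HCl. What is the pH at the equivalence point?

n((CH3)3N) = 0.3462 x 0.01732 = 0.005996 mol; V(HCl) at equivalence = 0.005996/0.1355 = 0.04425 L.
At equivalence the base is fully converted to (CH3)3NH+; total volume = 0.06157 L, so [(CH3)3NH+] = 0.005996/0.06157 = 0.09738 M.
Ka((CH3)3NH+) = Kw/Kb = 1.0e-14 / 6.3 x 10^-5 = 1.59e-10.
[H^+] = sqrt(Ka x [(CH3)3NH+]) = sqrt(1.59e-10 x 0.09738) = 3.93e-6 M.
pH = -log(3.93e-6) = 5.41.

5.41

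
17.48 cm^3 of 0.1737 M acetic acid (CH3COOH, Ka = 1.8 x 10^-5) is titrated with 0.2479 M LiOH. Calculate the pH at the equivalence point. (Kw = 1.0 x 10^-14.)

8.88

n(CH3COOH) = 0.1737 x 0.01748 = 0.003036 mol; V(LiOH) at equivalence = 0.003036/0.2479 = 0.01225 L.
At equivalence all the acid is converted to CH3COO-; total volume = 0.01748 + 0.01225 = 0.02973 L, so [CH3COO-] = 0.003036/0.02973 = 0.1021 M.
Kb = Kw/Ka = 1.0e-14 / 1.8 x 10^-5 = 5.56e-10.
[OH^-] = sqrt(Kb x [CH3COO-]) = sqrt(5.56e-10 x 0.1021) = 7.53e-6 M.
pOH = 5.12, so pH = 14.00 - 5.12 = 8.88.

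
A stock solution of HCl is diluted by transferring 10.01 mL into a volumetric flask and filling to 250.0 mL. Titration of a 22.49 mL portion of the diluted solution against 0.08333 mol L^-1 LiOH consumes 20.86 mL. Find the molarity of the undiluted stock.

n(LiOH) = 0.08333 x 0.02086 = 0.001738 mol.
n(HCl) in the aliquot = 0.001738 mol.
[diluted HCl] = 0.001738 / 0.02249 = 0.07729 M.
Dilution factor = 250.0/10.01 = 24.98, so [stock] = 0.07729 x 24.98 = 1.93 M.

1.93 M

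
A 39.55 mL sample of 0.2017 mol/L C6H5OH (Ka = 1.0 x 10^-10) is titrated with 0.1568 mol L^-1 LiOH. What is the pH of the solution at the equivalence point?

11.47

n(C6H5OH) = 0.2017 x 0.03955 = 0.007977 mol; V(LiOH) at equivalence = 0.007977/0.1568 = 0.05088 L.
At equivalence all the acid is converted to C6H5O-; total volume = 0.03955 + 0.05088 = 0.09043 L, so [C6H5O-] = 0.007977/0.09043 = 0.08822 M.
Kb = Kw/Ka = 1.0e-14 / 1.0 x 10^-10 = 0.000100.
[OH^-] = sqrt(Kb x [C6H5O-]) = sqrt(0.000100 x 0.08822) = 0.00297 M.
pOH = 2.53, so pH = 14.00 - 2.53 = 11.47.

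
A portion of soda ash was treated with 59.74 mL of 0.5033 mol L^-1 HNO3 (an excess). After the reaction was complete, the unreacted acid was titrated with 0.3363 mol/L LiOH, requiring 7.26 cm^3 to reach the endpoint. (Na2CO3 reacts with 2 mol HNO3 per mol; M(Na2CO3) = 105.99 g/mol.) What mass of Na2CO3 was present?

Total n(HNO3) added = 0.5033 x 0.05974 = 0.03007 mol.
n(LiOH) used = 0.3363 x 0.007260 = 0.002442 mol, which equals the excess n(HNO3).
So n(HNO3) consumed by the sample = 0.03007 - 0.002442 = 0.02763 mol.
n(Na2CO3) = 0.02763 / 2 = 0.01381 mol.
mass = 0.01381 mol x 105.99 g/mol = 1.46 g.

1.46 g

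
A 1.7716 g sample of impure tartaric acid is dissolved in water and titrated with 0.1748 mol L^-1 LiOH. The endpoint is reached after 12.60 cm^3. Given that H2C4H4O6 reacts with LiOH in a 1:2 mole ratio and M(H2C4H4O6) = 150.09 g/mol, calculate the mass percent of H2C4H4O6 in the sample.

9.33%

n(LiOH) = 0.1748 x 0.01260 = 0.002202 mol.
n(H2C4H4O6) = 0.002202 / 2 = 0.001101 mol.
mass of H2C4H4O6 = 0.001101 x 150.09 = 0.1653 g.
% purity = 0.1653 / 1.7716 x 100 = 9.33%.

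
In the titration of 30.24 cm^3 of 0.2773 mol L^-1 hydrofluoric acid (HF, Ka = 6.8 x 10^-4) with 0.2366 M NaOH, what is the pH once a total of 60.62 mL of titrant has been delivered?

12.82

n(acid) = 0.2773 x 0.03024 = 0.008386 mol; n(NaOH) added = 0.2366 x 0.06062 = 0.01434 mol.
Base is in excess by 0.01434 - 0.008386 = 0.005957 mol in a total volume of 0.09086 L.
[OH^-] = 0.005957/0.09086 = 0.06556 M, so pOH = 1.18 and pH = 14.00 - 1.18 = 12.82.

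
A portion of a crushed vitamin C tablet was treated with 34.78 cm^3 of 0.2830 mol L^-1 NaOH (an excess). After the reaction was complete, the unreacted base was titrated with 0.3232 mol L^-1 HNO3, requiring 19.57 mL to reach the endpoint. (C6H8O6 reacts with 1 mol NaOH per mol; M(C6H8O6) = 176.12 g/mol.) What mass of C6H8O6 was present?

Total n(NaOH) added = 0.2830 x 0.03478 = 0.009843 mol.
n(HNO3) used = 0.3232 x 0.01957 = 0.006325 mol, which equals the excess n(NaOH).
So n(NaOH) consumed by the sample = 0.009843 - 0.006325 = 0.003518 mol.
n(C6H8O6) = 0.003518 / 1 = 0.003518 mol.
mass = 0.003518 mol x 176.12 g/mol = 0.620 g.

0.620 g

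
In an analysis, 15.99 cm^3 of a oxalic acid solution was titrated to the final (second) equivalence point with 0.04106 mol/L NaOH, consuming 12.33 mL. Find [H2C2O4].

0.0158 M

n(NaOH) = 0.04106 x 0.01233 = 0.0005063 mol.
At the final (second) equivalence point, 2 mol OH^- react per mol H2C2O4, so n(H2C2O4) = 0.0005063 / 2 = 0.0002531 mol.
[H2C2O4] = 0.0002531 / 0.01599 L = 0.0158 M.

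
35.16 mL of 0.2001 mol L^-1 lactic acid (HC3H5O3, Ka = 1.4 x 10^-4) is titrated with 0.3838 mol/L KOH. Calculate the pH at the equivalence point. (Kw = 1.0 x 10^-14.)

8.49

n(HC3H5O3) = 0.2001 x 0.03516 = 0.007036 mol; V(KOH) at equivalence = 0.007036/0.3838 = 0.01833 L.
At equivalence all the acid is converted to C3H5O3-; total volume = 0.03516 + 0.01833 = 0.05349 L, so [C3H5O3-] = 0.007036/0.05349 = 0.1315 M.
Kb = Kw/Ka = 1.0e-14 / 1.4 x 10^-4 = 7.14e-11.
[OH^-] = sqrt(Kb x [C3H5O3-]) = sqrt(7.14e-11 x 0.1315) = 3.07e-6 M.
pOH = 5.51, so pH = 14.00 - 5.51 = 8.49.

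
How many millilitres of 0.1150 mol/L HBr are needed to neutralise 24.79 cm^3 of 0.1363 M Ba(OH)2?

58.8 mL

n(Ba(OH)2) = 0.1363 mol/L x 0.02479 L = 0.003379 mol.
The neutralisation is 1 Ba(OH)2 : 2 HBr, so n(HBr) = 0.003379 x 2/1 = 0.006758 mol.
V(HBr) = 0.006758 / 0.1150 = 0.05876 L = 58.8 mL.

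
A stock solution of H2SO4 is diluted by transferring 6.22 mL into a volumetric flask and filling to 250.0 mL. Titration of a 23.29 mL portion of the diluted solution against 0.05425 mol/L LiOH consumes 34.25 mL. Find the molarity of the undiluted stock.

1.60 M

n(LiOH) = 0.05425 x 0.03425 = 0.001858 mol.
n(H2SO4) in the aliquot = 0.001858 x 1/2 = 0.0009290 mol.
[diluted H2SO4] = 0.0009290 / 0.02329 = 0.03989 M.
Dilution factor = 250.0/6.220 = 40.19, so [stock] = 0.03989 x 40.19 = 1.60 M.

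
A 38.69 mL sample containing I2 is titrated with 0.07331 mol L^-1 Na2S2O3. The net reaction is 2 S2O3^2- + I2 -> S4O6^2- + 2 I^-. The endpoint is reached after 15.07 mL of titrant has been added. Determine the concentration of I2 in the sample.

n(Na2S2O3) = 0.07331 x 0.01507 = 0.001105 mol.
From the balanced equation, 2 mol Na2S2O3 reacts with 1 mol I2, so n(I2) = 0.001105 x 1/2 = 0.0005524 mol.
[I2] = 0.0005524 / 0.03869 L = 0.0143 M.

0.0143 M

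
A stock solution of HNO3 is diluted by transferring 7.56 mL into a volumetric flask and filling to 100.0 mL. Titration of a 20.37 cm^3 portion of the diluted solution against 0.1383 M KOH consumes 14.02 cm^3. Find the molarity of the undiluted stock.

1.26 M

n(KOH) = 0.1383 x 0.01402 = 0.001939 mol.
n(HNO3) in the aliquot = 0.001939 mol.
[diluted HNO3] = 0.001939 / 0.02037 = 0.09519 M.
Dilution factor = 100.0/7.560 = 13.23, so [stock] = 0.09519 x 13.23 = 1.26 M.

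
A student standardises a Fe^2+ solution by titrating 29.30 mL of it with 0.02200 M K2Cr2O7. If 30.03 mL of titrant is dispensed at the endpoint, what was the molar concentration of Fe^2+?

n(K2Cr2O7) = 0.02200 x 0.03003 = 0.0006607 mol.
From the balanced equation, 1 mol K2Cr2O7 reacts with 6 mol Fe^2+, so n(Fe^2+) = 0.0006607 x 6/1 = 0.003964 mol.
[Fe^2+] = 0.003964 / 0.02930 L = 0.135 M.

0.135 M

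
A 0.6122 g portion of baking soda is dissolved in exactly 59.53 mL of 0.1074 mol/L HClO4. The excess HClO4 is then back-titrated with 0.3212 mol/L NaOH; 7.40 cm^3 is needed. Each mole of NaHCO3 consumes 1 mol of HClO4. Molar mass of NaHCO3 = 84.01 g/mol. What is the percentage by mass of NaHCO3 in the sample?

55.1%

Total n(HClO4) added = 0.1074 x 0.05953 = 0.006394 mol.
n(NaOH) used = 0.3212 x 0.007400 = 0.002377 mol, which equals the excess n(HClO4).
So n(HClO4) consumed by the sample = 0.006394 - 0.002377 = 0.004017 mol.
n(NaHCO3) = 0.004017 / 1 = 0.004017 mol.
mass NaHCO3 = 0.004017 x 84.01 = 0.3374 g, so %NaHCO3 = 0.3374/0.6122 x 100 = 55.1%.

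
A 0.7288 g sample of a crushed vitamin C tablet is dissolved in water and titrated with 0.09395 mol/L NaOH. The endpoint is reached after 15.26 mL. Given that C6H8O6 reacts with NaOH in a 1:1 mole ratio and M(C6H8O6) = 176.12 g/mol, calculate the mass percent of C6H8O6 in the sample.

34.6%

n(NaOH) = 0.09395 x 0.01526 = 0.001434 mol.
n(C6H8O6) = 0.001434 / 1 = 0.001434 mol.
mass of C6H8O6 = 0.001434 x 176.12 = 0.2525 g.
% purity = 0.2525 / 0.7288 x 100 = 34.6%.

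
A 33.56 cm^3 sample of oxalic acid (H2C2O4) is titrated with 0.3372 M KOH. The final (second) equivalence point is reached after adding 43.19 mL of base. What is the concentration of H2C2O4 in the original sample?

0.217 M

n(KOH) = 0.3372 x 0.04319 = 0.01456 mol.
At the final (second) equivalence point, 2 mol OH^- react per mol H2C2O4, so n(H2C2O4) = 0.01456 / 2 = 0.007282 mol.
[H2C2O4] = 0.007282 / 0.03356 L = 0.217 M.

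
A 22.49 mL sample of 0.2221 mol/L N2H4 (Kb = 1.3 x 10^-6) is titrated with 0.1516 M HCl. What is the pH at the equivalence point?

n(N2H4) = 0.2221 x 0.02249 = 0.004995 mol; V(HCl) at equivalence = 0.004995/0.1516 = 0.03295 L.
At equivalence the base is fully converted to N2H5+; total volume = 0.05544 L, so [N2H5+] = 0.004995/0.05544 = 0.09010 M.
Ka(N2H5+) = Kw/Kb = 1.0e-14 / 1.3 x 10^-6 = 7.69e-9.
[H^+] = sqrt(Ka x [N2H5+]) = sqrt(7.69e-9 x 0.09010) = 2.63e-5 M.
pH = -log(2.63e-5) = 4.58.

4.58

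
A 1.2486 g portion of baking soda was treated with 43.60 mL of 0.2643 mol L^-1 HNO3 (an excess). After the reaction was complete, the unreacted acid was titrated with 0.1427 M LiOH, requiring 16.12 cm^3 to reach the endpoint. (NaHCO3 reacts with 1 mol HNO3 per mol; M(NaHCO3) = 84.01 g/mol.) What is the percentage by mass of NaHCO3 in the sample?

62.1%

Total n(HNO3) added = 0.2643 x 0.04360 = 0.01152 mol.
n(LiOH) used = 0.1427 x 0.01612 = 0.002300 mol, which equals the excess n(HNO3).
So n(HNO3) consumed by the sample = 0.01152 - 0.002300 = 0.009223 mol.
n(NaHCO3) = 0.009223 / 1 = 0.009223 mol.
mass NaHCO3 = 0.009223 x 84.01 = 0.7748 g, so %NaHCO3 = 0.7748/1.2486 x 100 = 62.1%.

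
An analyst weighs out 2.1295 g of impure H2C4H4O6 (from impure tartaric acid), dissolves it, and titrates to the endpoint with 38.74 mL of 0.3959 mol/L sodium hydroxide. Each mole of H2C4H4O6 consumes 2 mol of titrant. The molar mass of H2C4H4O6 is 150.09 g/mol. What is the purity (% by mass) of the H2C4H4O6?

54.0%

n(NaOH) = 0.3959 x 0.03874 = 0.01534 mol.
n(H2C4H4O6) = 0.01534 / 2 = 0.007669 mol.
mass of H2C4H4O6 = 0.007669 x 150.09 = 1.151 g.
% purity = 1.151 / 2.1295 x 100 = 54.0%.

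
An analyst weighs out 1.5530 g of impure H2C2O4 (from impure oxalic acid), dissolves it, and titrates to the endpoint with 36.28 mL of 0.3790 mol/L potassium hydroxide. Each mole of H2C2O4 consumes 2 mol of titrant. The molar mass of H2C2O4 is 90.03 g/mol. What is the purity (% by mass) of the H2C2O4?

n(KOH) = 0.3790 x 0.03628 = 0.01375 mol.
n(H2C2O4) = 0.01375 / 2 = 0.006875 mol.
mass of H2C2O4 = 0.006875 x 90.03 = 0.6190 g.
% purity = 0.6190 / 1.5530 x 100 = 39.9%.

39.9%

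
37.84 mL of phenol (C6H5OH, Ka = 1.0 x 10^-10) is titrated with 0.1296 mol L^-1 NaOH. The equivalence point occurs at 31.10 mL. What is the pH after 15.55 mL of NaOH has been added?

15.55 mL is exactly half the equivalence volume (31.10/2), i.e. the half-equivalence point.
There, n(HA) = n(A^-), so pH = pKa = -log(1.0 x 10^-10) = 10.00.

10.00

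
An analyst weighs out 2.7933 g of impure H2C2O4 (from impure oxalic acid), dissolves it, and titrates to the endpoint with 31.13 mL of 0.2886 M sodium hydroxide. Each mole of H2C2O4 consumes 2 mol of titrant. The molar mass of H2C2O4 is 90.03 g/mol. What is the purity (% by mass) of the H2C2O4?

n(NaOH) = 0.2886 x 0.03113 = 0.008984 mol.
n(H2C2O4) = 0.008984 / 2 = 0.004492 mol.
mass of H2C2O4 = 0.004492 x 90.03 = 0.4044 g.
% purity = 0.4044 / 2.7933 x 100 = 14.5%.

14.5%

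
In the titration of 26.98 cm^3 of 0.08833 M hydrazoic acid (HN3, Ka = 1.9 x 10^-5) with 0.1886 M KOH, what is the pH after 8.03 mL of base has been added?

Initial n(HN3) = 0.08833 x 0.02698 = 0.002383 mol.
n(KOH) added = 0.1886 x 0.008030 = 0.001514 mol, converting that many moles of HN3 to N3-.
Remaining n(HN3) = 0.0008687 mol; n(N3-) = 0.001514 mol.
By Henderson-Hasselbalch, pH = pKa + log([A^-]/[HA]) = 4.72 + log(0.001514/0.0008687) = 4.72 + (+0.24) = 4.96.

4.96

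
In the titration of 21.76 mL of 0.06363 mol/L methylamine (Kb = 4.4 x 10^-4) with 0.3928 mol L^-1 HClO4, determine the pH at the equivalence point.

n(CH3NH2) = 0.06363 x 0.02176 = 0.001385 mol; V(HClO4) at equivalence = 0.001385/0.3928 = 0.003525 L.
At equivalence the base is fully converted to CH3NH3+; total volume = 0.02528 L, so [CH3NH3+] = 0.001385/0.02528 = 0.05476 M.
Ka(CH3NH3+) = Kw/Kb = 1.0e-14 / 4.4 x 10^-4 = 2.27e-11.
[H^+] = sqrt(Ka x [CH3NH3+]) = sqrt(2.27e-11 x 0.05476) = 1.12e-6 M.
pH = -log(1.12e-6) = 5.95.

5.95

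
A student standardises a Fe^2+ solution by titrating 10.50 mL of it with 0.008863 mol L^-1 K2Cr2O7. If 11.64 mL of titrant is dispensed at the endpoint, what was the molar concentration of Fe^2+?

0.0590 M

n(K2Cr2O7) = 0.008863 x 0.01164 = 0.0001032 mol.
From the balanced equation, 1 mol K2Cr2O7 reacts with 6 mol Fe^2+, so n(Fe^2+) = 0.0001032 x 6/1 = 0.0006190 mol.
[Fe^2+] = 0.0006190 / 0.01050 L = 0.0590 M.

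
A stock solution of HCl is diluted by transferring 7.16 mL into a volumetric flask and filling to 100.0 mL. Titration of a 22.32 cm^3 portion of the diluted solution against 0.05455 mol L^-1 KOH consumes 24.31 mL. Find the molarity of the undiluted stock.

n(KOH) = 0.05455 x 0.02431 = 0.001326 mol.
n(HCl) in the aliquot = 0.001326 mol.
[diluted HCl] = 0.001326 / 0.02232 = 0.05941 M.
Dilution factor = 100.0/7.160 = 13.97, so [stock] = 0.05941 x 13.97 = 0.830 M.

0.830 M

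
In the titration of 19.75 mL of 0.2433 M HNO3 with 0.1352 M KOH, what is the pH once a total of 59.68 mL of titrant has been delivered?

12.61

n(acid) = 0.2433 x 0.01975 = 0.004805 mol; n(KOH) added = 0.1352 x 0.05968 = 0.008069 mol.
Base is in excess by 0.008069 - 0.004805 = 0.003264 mol in a total volume of 0.07943 L.
[OH^-] = 0.003264/0.07943 = 0.04109 M, so pOH = 1.39 and pH = 14.00 - 1.39 = 12.61.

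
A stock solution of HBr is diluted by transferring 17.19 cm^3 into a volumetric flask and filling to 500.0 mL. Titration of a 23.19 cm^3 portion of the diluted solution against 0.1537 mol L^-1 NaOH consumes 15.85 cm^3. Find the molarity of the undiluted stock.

n(NaOH) = 0.1537 x 0.01585 = 0.002436 mol.
n(HBr) in the aliquot = 0.002436 mol.
[diluted HBr] = 0.002436 / 0.02319 = 0.1051 M.
Dilution factor = 500.0/17.19 = 29.09, so [stock] = 0.1051 x 29.09 = 3.06 M.

3.06 M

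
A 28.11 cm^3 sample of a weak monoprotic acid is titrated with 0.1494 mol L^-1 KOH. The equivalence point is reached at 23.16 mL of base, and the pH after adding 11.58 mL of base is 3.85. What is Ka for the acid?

11.58 mL is half of the equivalence volume, so this is the half-equivalence point where [HA] = [A^-].
At half-equivalence pH = pKa, so pKa = 3.85.
Ka = 10^(-3.85) = 1.4 x 10^-4.

1.4 x 10^-4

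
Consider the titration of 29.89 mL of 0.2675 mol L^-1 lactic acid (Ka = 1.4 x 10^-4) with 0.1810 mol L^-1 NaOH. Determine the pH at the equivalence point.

n(HC3H5O3) = 0.2675 x 0.02989 = 0.007996 mol; V(NaOH) at equivalence = 0.007996/0.1810 = 0.04417 L.
At equivalence all the acid is converted to C3H5O3-; total volume = 0.02989 + 0.04417 = 0.07406 L, so [C3H5O3-] = 0.007996/0.07406 = 0.1080 M.
Kb = Kw/Ka = 1.0e-14 / 1.4 x 10^-4 = 7.14e-11.
[OH^-] = sqrt(Kb x [C3H5O3-]) = sqrt(7.14e-11 x 0.1080) = 2.78e-6 M.
pOH = 5.56, so pH = 14.00 - 5.56 = 8.44.

8.44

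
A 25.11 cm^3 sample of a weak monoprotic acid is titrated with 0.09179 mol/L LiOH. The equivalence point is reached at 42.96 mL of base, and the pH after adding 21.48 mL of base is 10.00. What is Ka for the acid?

21.48 mL is half of the equivalence volume, so this is the half-equivalence point where [HA] = [A^-].
At half-equivalence pH = pKa, so pKa = 10.00.
Ka = 10^(-10.00) = 1.0 x 10^-10.

1.0 x 10^-10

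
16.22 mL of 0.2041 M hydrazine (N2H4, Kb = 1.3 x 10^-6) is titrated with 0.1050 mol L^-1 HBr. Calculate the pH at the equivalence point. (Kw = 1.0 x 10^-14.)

4.64

n(N2H4) = 0.2041 x 0.01622 = 0.003311 mol; V(HBr) at equivalence = 0.003311/0.1050 = 0.03153 L.
At equivalence the base is fully converted to N2H5+; total volume = 0.04775 L, so [N2H5+] = 0.003311/0.04775 = 0.06933 M.
Ka(N2H5+) = Kw/Kb = 1.0e-14 / 1.3 x 10^-6 = 7.69e-9.
[H^+] = sqrt(Ka x [N2H5+]) = sqrt(7.69e-9 x 0.06933) = 2.31e-5 M.
pH = -log(2.31e-5) = 4.64.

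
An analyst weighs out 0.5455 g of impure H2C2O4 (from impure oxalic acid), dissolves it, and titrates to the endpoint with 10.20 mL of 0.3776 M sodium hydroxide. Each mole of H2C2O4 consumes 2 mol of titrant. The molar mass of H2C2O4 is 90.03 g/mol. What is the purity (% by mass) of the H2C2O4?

31.8%

n(NaOH) = 0.3776 x 0.01020 = 0.003852 mol.
n(H2C2O4) = 0.003852 / 2 = 0.001926 mol.
mass of H2C2O4 = 0.001926 x 90.03 = 0.1734 g.
% purity = 0.1734 / 0.5455 x 100 = 31.8%.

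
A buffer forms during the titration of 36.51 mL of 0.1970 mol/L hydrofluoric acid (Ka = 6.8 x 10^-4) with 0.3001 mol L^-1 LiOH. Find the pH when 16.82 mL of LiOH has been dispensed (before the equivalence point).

Initial n(HF) = 0.1970 x 0.03651 = 0.007192 mol.
n(LiOH) added = 0.3001 x 0.01682 = 0.005048 mol, converting that many moles of HF to F-.
Remaining n(HF) = 0.002145 mol; n(F-) = 0.005048 mol.
By Henderson-Hasselbalch, pH = pKa + log([A^-]/[HA]) = 3.17 + log(0.005048/0.002145) = 3.17 + (+0.37) = 3.54.

3.54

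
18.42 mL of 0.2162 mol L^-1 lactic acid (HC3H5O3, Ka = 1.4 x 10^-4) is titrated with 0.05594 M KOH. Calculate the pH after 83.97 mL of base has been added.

11.84

n(acid) = 0.2162 x 0.01842 = 0.003982 mol; n(KOH) added = 0.05594 x 0.08397 = 0.004697 mol.
Base is in excess by 0.004697 - 0.003982 = 0.0007149 mol in a total volume of 0.1024 L.
[OH^-] = 0.0007149/0.1024 = 0.006982 M, so pOH = 2.16 and pH = 14.00 - 2.16 = 11.84.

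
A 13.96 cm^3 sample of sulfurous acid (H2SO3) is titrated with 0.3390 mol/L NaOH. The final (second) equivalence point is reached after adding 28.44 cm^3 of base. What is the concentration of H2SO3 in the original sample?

0.345 M

n(NaOH) = 0.3390 x 0.02844 = 0.009641 mol.
At the final (second) equivalence point, 2 mol OH^- react per mol H2SO3, so n(H2SO3) = 0.009641 / 2 = 0.004821 mol.
[H2SO3] = 0.004821 / 0.01396 L = 0.345 M.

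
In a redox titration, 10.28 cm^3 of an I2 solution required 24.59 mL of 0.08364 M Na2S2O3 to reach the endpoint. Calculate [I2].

0.100 M

n(Na2S2O3) = 0.08364 x 0.02459 = 0.002057 mol.
From the balanced equation, 2 mol Na2S2O3 reacts with 1 mol I2, so n(I2) = 0.002057 x 1/2 = 0.001028 mol.
[I2] = 0.001028 / 0.01028 L = 0.100 M.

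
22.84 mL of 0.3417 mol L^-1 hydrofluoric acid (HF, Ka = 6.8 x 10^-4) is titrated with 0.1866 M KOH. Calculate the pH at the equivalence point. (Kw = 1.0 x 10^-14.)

8.12

n(HF) = 0.3417 x 0.02284 = 0.007804 mol; V(KOH) at equivalence = 0.007804/0.1866 = 0.04182 L.
At equivalence all the acid is converted to F-; total volume = 0.02284 + 0.04182 = 0.06466 L, so [F-] = 0.007804/0.06466 = 0.1207 M.
Kb = Kw/Ka = 1.0e-14 / 6.8 x 10^-4 = 1.47e-11.
[OH^-] = sqrt(Kb x [F-]) = sqrt(1.47e-11 x 0.1207) = 1.33e-6 M.
pOH = 5.88, so pH = 14.00 - 5.88 = 8.12.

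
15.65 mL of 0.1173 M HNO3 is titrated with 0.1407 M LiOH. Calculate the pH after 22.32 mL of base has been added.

n(acid) = 0.1173 x 0.01565 = 0.001836 mol; n(LiOH) added = 0.1407 x 0.02232 = 0.003140 mol.
Base is in excess by 0.003140 - 0.001836 = 0.001305 mol in a total volume of 0.03797 L.
[OH^-] = 0.001305/0.03797 = 0.03436 M, so pOH = 1.46 and pH = 14.00 - 1.46 = 12.54.

12.54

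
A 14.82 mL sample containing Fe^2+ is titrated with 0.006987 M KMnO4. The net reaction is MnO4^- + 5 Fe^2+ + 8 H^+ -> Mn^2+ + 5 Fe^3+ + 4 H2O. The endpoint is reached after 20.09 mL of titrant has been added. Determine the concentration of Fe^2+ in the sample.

n(KMnO4) = 0.006987 x 0.02009 = 0.0001404 mol.
From the balanced equation, 1 mol KMnO4 reacts with 5 mol Fe^2+, so n(Fe^2+) = 0.0001404 x 5/1 = 0.0007018 mol.
[Fe^2+] = 0.0007018 / 0.01482 L = 0.0474 M.

0.0474 M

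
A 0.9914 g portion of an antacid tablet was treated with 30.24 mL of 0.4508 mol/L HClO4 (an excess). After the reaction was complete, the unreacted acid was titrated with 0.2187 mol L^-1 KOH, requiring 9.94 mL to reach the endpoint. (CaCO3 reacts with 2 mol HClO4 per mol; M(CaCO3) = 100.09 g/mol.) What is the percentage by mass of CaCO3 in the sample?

57.8%

Total n(HClO4) added = 0.4508 x 0.03024 = 0.01363 mol.
n(KOH) used = 0.2187 x 0.009940 = 0.002174 mol, which equals the excess n(HClO4).
So n(HClO4) consumed by the sample = 0.01363 - 0.002174 = 0.01146 mol.
n(CaCO3) = 0.01146 / 2 = 0.005729 mol.
mass CaCO3 = 0.005729 x 100.09 = 0.5734 g, so %CaCO3 = 0.5734/0.9914 x 100 = 57.8%.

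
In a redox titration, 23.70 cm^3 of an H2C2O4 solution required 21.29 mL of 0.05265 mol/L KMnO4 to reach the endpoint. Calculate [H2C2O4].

0.118 M

n(KMnO4) = 0.05265 x 0.02129 = 0.001121 mol.
From the balanced equation, 2 mol KMnO4 reacts with 5 mol H2C2O4, so n(H2C2O4) = 0.001121 x 5/2 = 0.002802 mol.
[H2C2O4] = 0.002802 / 0.02370 L = 0.118 M.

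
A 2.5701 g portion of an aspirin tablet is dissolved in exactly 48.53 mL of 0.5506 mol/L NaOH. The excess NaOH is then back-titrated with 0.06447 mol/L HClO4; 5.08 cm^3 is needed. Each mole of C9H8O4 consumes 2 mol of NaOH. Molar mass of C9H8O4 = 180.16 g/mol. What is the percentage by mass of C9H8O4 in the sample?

92.5%

Total n(NaOH) added = 0.5506 x 0.04853 = 0.02672 mol.
n(HClO4) used = 0.06447 x 0.005080 = 0.0003275 mol, which equals the excess n(NaOH).
So n(NaOH) consumed by the sample = 0.02672 - 0.0003275 = 0.02639 mol.
n(C9H8O4) = 0.02639 / 2 = 0.01320 mol.
mass C9H8O4 = 0.01320 x 180.16 = 2.377 g, so %C9H8O4 = 2.377/2.5701 x 100 = 92.5%.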